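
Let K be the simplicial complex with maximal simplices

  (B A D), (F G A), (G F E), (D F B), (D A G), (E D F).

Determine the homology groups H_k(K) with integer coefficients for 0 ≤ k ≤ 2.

H_0 ≅ Z,  H_1 ≅ Z,  H_2 = 0.

K has 6 vertices, 12 edges, 6 triangles.
rank ∂_0 = 0, rank ∂_1 = 5 ⇒ b_0 = 6 − 0 − 5 = 1; all invariant factors of ∂_1 are 1 so no torsion. So H_0 = Z.
rank ∂_1 = 5, rank ∂_2 = 6 ⇒ b_1 = 12 − 5 − 6 = 1; all invariant factors of ∂_2 are 1 so no torsion. So H_1 = Z.
rank ∂_2 = 6, rank ∂_3 = 0 ⇒ b_2 = 6 − 6 − 0 = 0. So H_2 = 0.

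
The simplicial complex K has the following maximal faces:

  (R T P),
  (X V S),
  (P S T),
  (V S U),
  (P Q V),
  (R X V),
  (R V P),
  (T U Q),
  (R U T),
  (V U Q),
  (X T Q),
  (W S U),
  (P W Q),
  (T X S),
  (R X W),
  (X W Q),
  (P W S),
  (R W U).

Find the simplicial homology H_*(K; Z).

H_0 = Z,  H_1 = Z^2,  H_2 = Z.

Order the vertices as P < Q < R < S < T < U < V < W < X. Listing each simplex with vertices in this order, K has dimension 2 with simplices:

  0-simplices (9): P, Q, R, S, T, U, V, W, X
  1-simplices (27): PQ, PR, PS, PT, PV, PW, QT, QU, QV, QW, QX, RT, RU, RV, RW, RX, ST, SU, SV, SW, SX, TU, TX, UV, UW, VX, WX
  2-simplices (18): PQV, PQW, PRT, PRV, PST, PSW, QTU, QTX, QUV, QWX, RTU, RUW, RVX, RWX, STX, SUV, SUW, SVX

giving chain groups C_0 ≅ Z^9, C_1 ≅ Z^27, C_2 ≅ Z^18.

∂_1: C_1 → C_0 maps an edge to its endpoints' difference, ∂[p,q] = q − p. For instance
  ∂TU = U − T.
The resulting 9×27 matrix has rank 8, and its Smith normal form has invariant factors (1,1,1,1,1,1,1,1).

∂_2: C_2 → C_1 maps a triangle to the signed sum of its edges. For instance
  ∂QWX = WX − QX + QW,
  ∂STX = TX − SX + ST.
The resulting 27×18 matrix has rank 17, and its Smith normal form has invariant factors (1,1,1,1,1,1,1,1,1,1,1,1,1,1,1,1,1).

Now H_k = ker ∂_k / im ∂_{k+1}, so:

  H_0: rank C_0 − rank ∂_1 = 9 − 8 = 1, and the invariant factors of ∂_1 are all 1, so H_0 = Z.
  H_1: rank ker ∂_1 − rank ∂_2 = (27 − 8) − 17 = 2, and the invariant factors of ∂_2 are all 1, so H_1 = Z^2.
  H_2: rank ker ∂_2 − rank ∂_3 = (18 − 17) − 0 = 1, and there is no ∂_3, so H_2 = Z.

(K is a triangulation of the torus T^2.)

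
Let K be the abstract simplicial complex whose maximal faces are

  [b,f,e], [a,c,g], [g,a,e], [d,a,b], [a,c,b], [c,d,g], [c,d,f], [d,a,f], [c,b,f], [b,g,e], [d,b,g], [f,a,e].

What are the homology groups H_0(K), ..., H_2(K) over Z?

Take the total order a < b < c < d < e < f < g on the vertex set. Then K (dimension 2) consists of the simplices:

  0-simplices (7): a, b, c, d, e, f, g
  1-simplices (18): ab, ac, ad, ae, af, ag, bc, bd, be, bf, bg, cd, cf, cg, df, dg, ef, eg
  2-simplices (12): abc, abd, acg, adf, aef, aeg, bcf, bdg, bef, beg, cdf, cdg

so the chain groups are C_0 ≅ Z^7, C_1 ≅ Z^18, C_2 ≅ Z^12.

The boundary map ∂_1: C_1 → C_0 maps an edge to its endpoints' difference, ∂[p,q] = q − p.
The resulting 7×18 matrix has rank 6, and its Smith normal form has invariant factors (1,1,1,1,1,1).

Boundary ∂_2: C_2 → C_1 maps a triangle to the signed sum of its edges. For instance
  ∂abc = bc − ac + ab,
  ∂adf = df − af + ad.
This gives a 18×12 integer matrix of rank 12; reducing to Smith normal form yields diagonal entries (1,1,1,1,1,1,1,1,1,1,1,2).

From H_k ≅ ker(∂_k) / im(∂_{k+1}) we obtain:

  H_0: rank C_0 − rank ∂_1 = 7 − 6 = 1, and the invariant factors of ∂_1 are all 1, so H_0 = Z.
  H_1: rank ker ∂_1 − rank ∂_2 = (18 − 6) − 12 = 0, and ∂_2 has invariant factor 2 > 1, so H_1 = Z/2.
  H_2: rank ker ∂_2 − rank ∂_3 = (12 − 12) − 0 = 0, and there is no ∂_3, so H_2 = 0.

H_0 = Z,  H_1 = Z/2,  H_2 = 0.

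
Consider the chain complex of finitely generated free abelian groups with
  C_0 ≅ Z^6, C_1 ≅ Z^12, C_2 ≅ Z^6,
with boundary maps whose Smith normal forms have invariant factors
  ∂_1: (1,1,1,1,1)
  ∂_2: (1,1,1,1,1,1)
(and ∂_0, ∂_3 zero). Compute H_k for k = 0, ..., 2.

H_0 = Z,  H_1 = Z,  H_2 = 0.

H_0: b_0 = 6 − 0 − 5 = 1; torsion from ∂_1 factors > 1: none. So H_0 = Z.
H_1: b_1 = 12 − 5 − 6 = 1; torsion from ∂_2 factors > 1: none. So H_1 = Z.
H_2: b_2 = 6 − 6 − 0 = 0; torsion from ∂_3 factors > 1: none. So H_2 = 0.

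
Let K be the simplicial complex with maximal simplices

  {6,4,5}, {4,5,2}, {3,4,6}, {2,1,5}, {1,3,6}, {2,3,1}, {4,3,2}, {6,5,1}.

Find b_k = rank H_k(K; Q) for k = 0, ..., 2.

b_0 = 1, b_1 = 0, b_2 = 1.

Take the total order 1 < 2 < 3 < 4 < 5 < 6 on the vertex set. Then K (dimension 2) consists of the simplices:

  0-simplices (6): [1], [2], [3], [4], [5], [6]
  1-simplices (12): [1,2], [1,3], [1,5], [1,6], [2,3], [2,4], [2,5], [3,4], [3,6], [4,5], [4,6], [5,6]
  2-simplices (8): [1,2,3], [1,2,5], [1,3,6], [1,5,6], [2,3,4], [2,4,5], [3,4,6], [4,5,6]

Hence C_0 ≅ Z^6, C_1 ≅ Z^12, C_2 ≅ Z^8.

Boundary ∂_1: C_1 → C_0 maps an edge to its endpoints' difference, ∂[p,q] = q − p. For instance
  ∂[5,6] = [6] − [5].
As a 6×12 matrix over Z this has rank 5, with invariant factors (1,1,1,1,1).

The boundary map ∂_2: C_2 → C_1 maps a triangle to the signed sum of its edges. For instance
  ∂[2,3,4] = [3,4] − [2,4] + [2,3],
  ∂[3,4,6] = [4,6] − [3,6] + [3,4].
The resulting 12×8 matrix has rank 7, and its Smith normal form has invariant factors (1,1,1,1,1,1,1).

From H_k ≅ ker(∂_k) / im(∂_{k+1}) we obtain:

  H_0: rank C_0 − rank ∂_1 = 6 − 5 = 1, and the invariant factors of ∂_1 are all 1, so H_0 = Z.
  H_1: rank ker ∂_1 − rank ∂_2 = (12 − 5) − 7 = 0, and the invariant factors of ∂_2 are all 1, so H_1 = 0.
  H_2: rank ker ∂_2 − rank ∂_3 = (8 − 7) − 0 = 1, and there is no ∂_3, so H_2 = Z.

(K is a triangulation of the 2-sphere S^2.)

Hence the Betti numbers are b_0 = 1, b_1 = 0, b_2 = 1.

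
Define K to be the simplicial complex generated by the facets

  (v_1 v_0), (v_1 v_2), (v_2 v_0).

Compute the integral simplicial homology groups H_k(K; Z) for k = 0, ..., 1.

Order the vertices as v_0 < v_1 < v_2. Listing each simplex with vertices in this order, K has dimension 1 with simplices:

  0-simplices (3): [v_0], [v_1], [v_2]
  1-simplices (3): [v_0,v_1], [v_0,v_2], [v_1,v_2]

so the chain groups are C_0 ≅ Z^3, C_1 ≅ Z^3.

Boundary ∂_1: C_1 → C_0 sends each edge [p,q] (with p < q) to q − p. For instance
  ∂[v_0,v_1] = [v_1] − [v_0].
As a 3×3 matrix over Z this has rank 2, with invariant factors (1,1).

Computing H_k = (kernel of ∂_k) / (image of ∂_{k+1}):

  H_0: rank C_0 − rank ∂_1 = 3 − 2 = 1, and the invariant factors of ∂_1 are all 1, so H_0 ≅ Z.
  H_1: rank ker ∂_1 − rank ∂_2 = (3 − 2) − 0 = 1, and there is no ∂_2, so H_1 ≅ Z.

H_0 = Z,  H_1 = Z.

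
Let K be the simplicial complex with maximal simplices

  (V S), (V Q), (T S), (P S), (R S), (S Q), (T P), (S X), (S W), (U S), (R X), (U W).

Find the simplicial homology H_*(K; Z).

H_0 = Z,  H_1 = Z^4.

Order the vertices as P < Q < R < S < T < U < V < W < X. Listing each simplex with vertices in this order, K has dimension 1 with simplices:

  0-simplices (9): P, Q, R, S, T, U, V, W, X
  1-simplices (12): PS, PT, QS, QV, RS, RX, ST, SU, SV, SW, SX, UW

giving chain groups C_0 ≅ Z^9, C_1 ≅ Z^12.

The boundary map ∂_1: C_1 → C_0 maps an edge to its endpoints' difference, ∂[p,q] = q − p. For instance
  ∂RS = S − R.
This gives a 9×12 integer matrix of rank 8; reducing to Smith normal form yields diagonal entries (1,1,1,1,1,1,1,1).

From H_k ≅ ker(∂_k) / im(∂_{k+1}) we obtain:

  H_0: rank C_0 − rank ∂_1 = 9 − 8 = 1, and the invariant factors of ∂_1 are all 1, so H_0 = Z.
  H_1: rank ker ∂_1 − rank ∂_2 = (12 − 8) − 0 = 4, and there is no ∂_2, so H_1 = Z^4.

(K is a triangulation of a wedge of 4 circles.)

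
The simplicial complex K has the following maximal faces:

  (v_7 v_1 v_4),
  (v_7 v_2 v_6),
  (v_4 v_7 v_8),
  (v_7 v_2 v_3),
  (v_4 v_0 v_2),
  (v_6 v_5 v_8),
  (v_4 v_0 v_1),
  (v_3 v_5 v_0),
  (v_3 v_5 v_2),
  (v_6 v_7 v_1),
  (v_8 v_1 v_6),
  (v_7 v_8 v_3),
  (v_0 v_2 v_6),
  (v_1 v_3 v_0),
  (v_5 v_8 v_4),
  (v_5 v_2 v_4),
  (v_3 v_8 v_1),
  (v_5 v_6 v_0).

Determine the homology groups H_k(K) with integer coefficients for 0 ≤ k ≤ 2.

H_0 = Z,  H_1 = Z ⊕ Z/2,  H_2 = 0.

We work with the vertex ordering v_0 < v_1 < v_2 < v_3 < v_4 < v_5 < v_6 < v_7 < v_8. The simplices of K, each written with vertices in increasing order, are:

  0-simplices (9): [v_0], [v_1], [v_2], [v_3], [v_4], [v_5], [v_6], [v_7], [v_8]
  1-simplices (27): (27 of them)
  2-simplices (18): (18 of them)

Hence C_0 ≅ Z^9, C_1 ≅ Z^27, C_2 ≅ Z^18.

Boundary ∂_1: C_1 → C_0 sends each edge [p,q] (with p < q) to q − p.
This gives a 9×27 integer matrix of rank 8; reducing to Smith normal form yields diagonal entries (1,1,1,1,1,1,1,1).

The boundary map ∂_2: C_2 → C_1 acts by ∂[p,q,r] = [q,r] − [p,r] + [p,q]. For instance
  ∂[v_4,v_7,v_8] = [v_7,v_8] − [v_4,v_8] + [v_4,v_7],
  ∂[v_3,v_7,v_8] = [v_7,v_8] − [v_3,v_8] + [v_3,v_7].
As a 27×18 matrix over Z this has rank 18, with invariant factors (1,1,1,1,1,1,1,1,1,1,1,1,1,1,1,1,1,2).

From H_k ≅ ker(∂_k) / im(∂_{k+1}) we obtain:

  H_0: rank C_0 − rank ∂_1 = 9 − 8 = 1, and the invariant factors of ∂_1 are all 1, so H_0 = Z.
  H_1: rank ker ∂_1 − rank ∂_2 = (27 − 8) − 18 = 1, and ∂_2 has invariant factor 2 > 1, so H_1 = Z ⊕ Z/2.
  H_2: rank ker ∂_2 − rank ∂_3 = (18 − 18) − 0 = 0, and there is no ∂_3, so H_2 = 0.

(K is a triangulation of the Klein bottle.)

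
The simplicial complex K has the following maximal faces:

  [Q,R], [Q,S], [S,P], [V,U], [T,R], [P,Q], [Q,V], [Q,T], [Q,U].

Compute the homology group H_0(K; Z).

H_0 = Z.

We work with the vertex ordering P < Q < R < S < T < U < V. The simplices of K, each written with vertices in increasing order, are:

  0-simplices (7): P, Q, R, S, T, U, V
  1-simplices (9): PQ, PS, QR, QS, QT, QU, QV, RT, UV

giving chain groups C_0 ≅ Z^7, C_1 ≅ Z^9.

∂_1: C_1 → C_0 is given by ∂[p,q] = [q] − [p]. For instance
  ∂QV = V − Q.
This gives a 7×9 integer matrix of rank 6; reducing to Smith normal form yields diagonal entries (1,1,1,1,1,1).

Now H_k = ker ∂_k / im ∂_{k+1}, so:

  H_0: rank C_0 − rank ∂_1 = 7 − 6 = 1, and the invariant factors of ∂_1 are all 1, so H_0 ≅ Z.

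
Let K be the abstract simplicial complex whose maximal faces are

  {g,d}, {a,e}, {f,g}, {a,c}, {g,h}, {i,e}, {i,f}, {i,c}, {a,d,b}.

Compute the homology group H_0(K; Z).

Take the total order a < b < c < d < e < f < g < h < i on the vertex set. Then K (dimension 2) consists of the simplices:

  0-simplices (9): a, b, c, d, e, f, g, h, i
  1-simplices (11): ab, ac, ad, ae, bd, ci, dg, ei, fg, fi, gh
  2-simplices (1): abd

Hence C_0 ≅ Z^9, C_1 ≅ Z^11, C_2 ≅ Z^1.

∂_1: C_1 → C_0 maps an edge to its endpoints' difference, ∂[p,q] = q − p.
The resulting 9×11 matrix has rank 8, and its Smith normal form has invariant factors (1,1,1,1,1,1,1,1).

Boundary ∂_2: C_2 → C_1 acts by ∂[p,q,r] = [q,r] − [p,r] + [p,q]. For instance
  ∂abd = bd − ad + ab.
This gives a 11×1 integer matrix of rank 1; reducing to Smith normal form yields diagonal entries (1).

Computing H_k = (kernel of ∂_k) / (image of ∂_{k+1}):

  H_0: rank C_0 − rank ∂_1 = 9 − 8 = 1, and the invariant factors of ∂_1 are all 1, so H_0 ≅ Z.

H_0 = Z.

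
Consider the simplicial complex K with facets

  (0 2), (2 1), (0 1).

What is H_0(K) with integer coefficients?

Take the total order 0 < 1 < 2 on the vertex set. Then K (dimension 1) consists of the simplices:

  0-simplices (3): [0], [1], [2]
  1-simplices (3): [0,1], [0,2], [1,2]

giving chain groups C_0 ≅ Z^3, C_1 ≅ Z^3.

Boundary ∂_1: C_1 → C_0 sends each edge [p,q] (with p < q) to q − p.
This gives a 3×3 integer matrix of rank 2; reducing to Smith normal form yields diagonal entries (1,1).

Reading off H_k = ker ∂_k / im ∂_{k+1}:

  H_0: rank C_0 − rank ∂_1 = 3 − 2 = 1, and the invariant factors of ∂_1 are all 1, so H_0 = Z.

(K is a triangulation of the circle S^1.)

H_0 ≅ Z.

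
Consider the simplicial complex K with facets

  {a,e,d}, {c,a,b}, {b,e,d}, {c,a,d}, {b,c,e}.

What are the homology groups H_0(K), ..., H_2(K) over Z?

Order the vertices as a < b < c < d < e. Listing each simplex with vertices in this order, K has dimension 2 with simplices:

  0-simplices (5): a, b, c, d, e
  1-simplices (10): ab, ac, ad, ae, bc, bd, be, cd, ce, de
  2-simplices (5): abc, acd, ade, bce, bde

giving chain groups C_0 ≅ Z^5, C_1 ≅ Z^10, C_2 ≅ Z^5.

The boundary map ∂_1: C_1 → C_0 sends each edge [p,q] (with p < q) to q − p.
This gives a 5×10 integer matrix of rank 4; reducing to Smith normal form yields diagonal entries (1,1,1,1).

Boundary ∂_2: C_2 → C_1 sends each 2-simplex [p,q,r] to [q,r] − [p,r] + [p,q]. For instance
  ∂ade = de − ae + ad,
  ∂bce = ce − be + bc.
This gives a 10×5 integer matrix of rank 5; reducing to Smith normal form yields diagonal entries (1,1,1,1,1).

From H_k ≅ ker(∂_k) / im(∂_{k+1}) we obtain:

  H_0: rank C_0 − rank ∂_1 = 5 − 4 = 1, and the invariant factors of ∂_1 are all 1, so H_0 ≅ Z.
  H_1: rank ker ∂_1 − rank ∂_2 = (10 − 4) − 5 = 1, and the invariant factors of ∂_2 are all 1, so H_1 ≅ Z.
  H_2: rank ker ∂_2 − rank ∂_3 = (5 − 5) − 0 = 0, and there is no ∂_3, so H_2 ≅ 0.

H_0 ≅ Z,  H_1 ≅ Z,  H_2 = 0.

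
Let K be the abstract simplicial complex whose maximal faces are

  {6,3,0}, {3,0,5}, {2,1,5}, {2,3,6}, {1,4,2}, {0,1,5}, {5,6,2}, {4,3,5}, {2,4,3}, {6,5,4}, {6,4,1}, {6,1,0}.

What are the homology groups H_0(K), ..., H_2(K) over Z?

H_0 = Z,  H_1 = Z/2,  H_2 = 0.

We work with the vertex ordering 0 < 1 < 2 < 3 < 4 < 5 < 6. The simplices of K, each written with vertices in increasing order, are:

  0-simplices (7): [0], [1], [2], [3], [4], [5], [6]
  1-simplices (18): [0,1], [0,3], [0,5], [0,6], [1,2], [1,4], [1,5], [1,6], [2,3], [2,4], [2,5], [2,6], [3,4], [3,5], [3,6], [4,5], [4,6], [5,6]
  2-simplices (12): [0,1,5], [0,1,6], [0,3,5], [0,3,6], [1,2,4], [1,2,5], [1,4,6], [2,3,4], [2,3,6], [2,5,6], [3,4,5], [4,5,6]

so the chain groups are C_0 ≅ Z^7, C_1 ≅ Z^18, C_2 ≅ Z^12.

The boundary map ∂_1: C_1 → C_0 maps an edge to its endpoints' difference, ∂[p,q] = q − p. For instance
  ∂[3,6] = [6] − [3].
As a 7×18 matrix over Z this has rank 6, with invariant factors (1,1,1,1,1,1).

∂_2: C_2 → C_1 maps a triangle to the signed sum of its edges. For instance
  ∂[1,2,4] = [2,4] − [1,4] + [1,2],
  ∂[0,1,5] = [1,5] − [0,5] + [0,1].
This gives a 18×12 integer matrix of rank 12; reducing to Smith normal form yields diagonal entries (1,1,1,1,1,1,1,1,1,1,1,2).

Computing H_k = (kernel of ∂_k) / (image of ∂_{k+1}):

  H_0: rank C_0 − rank ∂_1 = 7 − 6 = 1, and the invariant factors of ∂_1 are all 1, so H_0 = Z.
  H_1: rank ker ∂_1 − rank ∂_2 = (18 − 6) − 12 = 0, and ∂_2 has invariant factor 2 > 1, so H_1 = Z/2.
  H_2: rank ker ∂_2 − rank ∂_3 = (12 − 12) − 0 = 0, and there is no ∂_3, so H_2 = 0.

As a check, the Euler characteristic is 7 − 18 + 12 = 1, which agrees with 1 − 0 + 0 = 1.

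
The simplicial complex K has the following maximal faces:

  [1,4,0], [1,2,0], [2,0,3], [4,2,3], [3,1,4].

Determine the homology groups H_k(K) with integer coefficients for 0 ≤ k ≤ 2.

Order the vertices as 0 < 1 < 2 < 3 < 4. Listing each simplex with vertices in this order, K has dimension 2 with simplices:

  0-simplices (5): [0], [1], [2], [3], [4]
  1-simplices (10): [0,1], [0,2], [0,3], [0,4], [1,2], [1,3], [1,4], [2,3], [2,4], [3,4]
  2-simplices (5): [0,1,2], [0,1,4], [0,2,3], [1,3,4], [2,3,4]

giving chain groups C_0 ≅ Z^5, C_1 ≅ Z^10, C_2 ≅ Z^5.

∂_1: C_1 → C_0 is given by ∂[p,q] = [q] − [p]. For instance
  ∂[2,3] = [3] − [2].
As a 5×10 matrix over Z this has rank 4, with invariant factors (1,1,1,1).

The boundary map ∂_2: C_2 → C_1 acts by ∂[p,q,r] = [q,r] − [p,r] + [p,q]. For instance
  ∂[0,2,3] = [2,3] − [0,3] + [0,2],
  ∂[2,3,4] = [3,4] − [2,4] + [2,3].
As a 10×5 matrix over Z this has rank 5, with invariant factors (1,1,1,1,1).

Computing H_k = (kernel of ∂_k) / (image of ∂_{k+1}):

  H_0: rank C_0 − rank ∂_1 = 5 − 4 = 1, and the invariant factors of ∂_1 are all 1, so H_0 = Z.
  H_1: rank ker ∂_1 − rank ∂_2 = (10 − 4) − 5 = 1, and the invariant factors of ∂_2 are all 1, so H_1 = Z.
  H_2: rank ker ∂_2 − rank ∂_3 = (5 − 5) − 0 = 0, and there is no ∂_3, so H_2 = 0.

(K is a triangulation of the Möbius band.)

H_0 ≅ Z,  H_1 ≅ Z,  H_2 = 0.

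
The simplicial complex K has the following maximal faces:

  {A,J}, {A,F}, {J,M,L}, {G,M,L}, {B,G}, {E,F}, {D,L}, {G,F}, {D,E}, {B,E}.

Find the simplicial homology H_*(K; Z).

H_0 = Z,  H_1 = Z^3,  H_2 = 0.

Fix the vertex order A < B < D < E < F < G < J < L < M and write every simplex with vertices in increasing order. Then dim K = 2 and the simplices of K are:

  0-simplices (9): A, B, D, E, F, G, J, L, M
  1-simplices (13): AF, AJ, BE, BG, DE, DL, EF, FG, GL, GM, JL, JM, LM
  2-simplices (2): GLM, JLM

Hence C_0 ≅ Z^9, C_1 ≅ Z^13, C_2 ≅ Z^2.

The boundary map ∂_1: C_1 → C_0 sends each edge [p,q] (with p < q) to q − p. For instance
  ∂LM = M − L.
The 9×13 boundary matrix has rank 8 and Smith normal form diag(1,1,1,1,1,1,1,1).

The boundary map ∂_2: C_2 → C_1 acts by ∂[p,q,r] = [q,r] − [p,r] + [p,q]. For instance
  ∂JLM = LM − JM + JL,
  ∂GLM = LM − GM + GL.
This gives a 13×2 integer matrix of rank 2; reducing to Smith normal form yields diagonal entries (1,1).

Reading off H_k = ker ∂_k / im ∂_{k+1}:

  H_0: rank C_0 − rank ∂_1 = 9 − 8 = 1, and the invariant factors of ∂_1 are all 1, so H_0 = Z.
  H_1: rank ker ∂_1 − rank ∂_2 = (13 − 8) − 2 = 3, and the invariant factors of ∂_2 are all 1, so H_1 = Z^3.
  H_2: rank ker ∂_2 − rank ∂_3 = (2 − 2) − 0 = 0, and there is no ∂_3, so H_2 = 0.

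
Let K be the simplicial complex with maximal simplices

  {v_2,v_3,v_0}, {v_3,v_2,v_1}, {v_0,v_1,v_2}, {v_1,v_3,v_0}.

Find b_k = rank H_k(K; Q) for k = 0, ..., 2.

Order the vertices as v_0 < v_1 < v_2 < v_3. Listing each simplex with vertices in this order, K has dimension 2 with simplices:

  0-simplices (4): [v_0], [v_1], [v_2], [v_3]
  1-simplices (6): [v_0,v_1], [v_0,v_2], [v_0,v_3], [v_1,v_2], [v_1,v_3], [v_2,v_3]
  2-simplices (4): [v_0,v_1,v_2], [v_0,v_1,v_3], [v_0,v_2,v_3], [v_1,v_2,v_3]

Hence C_0 ≅ Z^4, C_1 ≅ Z^6, C_2 ≅ Z^4.

∂_1: C_1 → C_0 is given by ∂[p,q] = [q] − [p]. For instance
  ∂[v_2,v_3] = [v_3] − [v_2].
The resulting 4×6 matrix has rank 3, and its Smith normal form has invariant factors (1,1,1).

Boundary ∂_2: C_2 → C_1 maps a triangle to the signed sum of its edges. For instance
  ∂[v_0,v_1,v_2] = [v_1,v_2] − [v_0,v_2] + [v_0,v_1],
  ∂[v_0,v_1,v_3] = [v_1,v_3] − [v_0,v_3] + [v_0,v_1].
This gives a 6×4 integer matrix of rank 3; reducing to Smith normal form yields diagonal entries (1,1,1).

From H_k ≅ ker(∂_k) / im(∂_{k+1}) we obtain:

  H_0: rank C_0 − rank ∂_1 = 4 − 3 = 1, and the invariant factors of ∂_1 are all 1, so H_0 ≅ Z.
  H_1: rank ker ∂_1 − rank ∂_2 = (6 − 3) − 3 = 0, and the invariant factors of ∂_2 are all 1, so H_1 ≅ 0.
  H_2: rank ker ∂_2 − rank ∂_3 = (4 − 3) − 0 = 1, and there is no ∂_3, so H_2 ≅ Z.

(K is a triangulation of the 2-sphere S^2.)

Hence the Betti numbers are b_0 = 1, b_1 = 0, b_2 = 1.

b_0 = 1, b_1 = 0, b_2 = 1.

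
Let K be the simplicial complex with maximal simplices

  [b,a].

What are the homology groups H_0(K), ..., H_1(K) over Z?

K has 2 vertices, 1 edge.
rank ∂_0 = 0, rank ∂_1 = 1 ⇒ b_0 = 2 − 0 − 1 = 1; all invariant factors of ∂_1 are 1 so no torsion. So H_0 ≅ Z.
rank ∂_1 = 1, rank ∂_2 = 0 ⇒ b_1 = 1 − 1 − 0 = 0. So H_1 ≅ 0.

H_0 ≅ Z,  H_1 = 0.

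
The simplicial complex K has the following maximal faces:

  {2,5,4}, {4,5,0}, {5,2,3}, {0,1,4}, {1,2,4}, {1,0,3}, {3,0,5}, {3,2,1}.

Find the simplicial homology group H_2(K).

H_2 ≅ Z.

Order the vertices as 0 < 1 < 2 < 3 < 4 < 5. Listing each simplex with vertices in this order, K has dimension 2 with simplices:

  0-simplices (6): [0], [1], [2], [3], [4], [5]
  1-simplices (12): [0,1], [0,3], [0,4], [0,5], [1,2], [1,3], [1,4], [2,3], [2,4], [2,5], [3,5], [4,5]
  2-simplices (8): [0,1,3], [0,1,4], [0,3,5], [0,4,5], [1,2,3], [1,2,4], [2,3,5], [2,4,5]

Hence C_0 ≅ Z^6, C_1 ≅ Z^12, C_2 ≅ Z^8.

∂_1: C_1 → C_0 sends each edge [p,q] (with p < q) to q − p.
As a 6×12 matrix over Z this has rank 5, with invariant factors (1,1,1,1,1).

The boundary map ∂_2: C_2 → C_1 maps a triangle to the signed sum of its edges. For instance
  ∂[2,3,5] = [3,5] − [2,5] + [2,3],
  ∂[1,2,3] = [2,3] − [1,3] + [1,2].
The 12×8 boundary matrix has rank 7 and Smith normal form diag(1,1,1,1,1,1,1).

From H_k ≅ ker(∂_k) / im(∂_{k+1}) we obtain:

  H_2: rank ker ∂_2 − rank ∂_3 = (8 − 7) − 0 = 1, and there is no ∂_3, so H_2 = Z.

(K is a triangulation of the 2-sphere S^2.)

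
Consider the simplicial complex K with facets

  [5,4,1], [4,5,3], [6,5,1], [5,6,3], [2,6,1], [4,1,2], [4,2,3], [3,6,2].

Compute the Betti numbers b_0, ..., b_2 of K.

Order the vertices as 1 < 2 < 3 < 4 < 5 < 6. Listing each simplex with vertices in this order, K has dimension 2 with simplices:

  0-simplices (6): [1], [2], [3], [4], [5], [6]
  1-simplices (12): [1,2], [1,4], [1,5], [1,6], [2,3], [2,4], [2,6], [3,4], [3,5], [3,6], [4,5], [5,6]
  2-simplices (8): [1,2,4], [1,2,6], [1,4,5], [1,5,6], [2,3,4], [2,3,6], [3,4,5], [3,5,6]

Hence C_0 ≅ Z^6, C_1 ≅ Z^12, C_2 ≅ Z^8.

∂_1: C_1 → C_0 maps an edge to its endpoints' difference, ∂[p,q] = q − p.
The 6×12 boundary matrix has rank 5 and Smith normal form diag(1,1,1,1,1).

∂_2: C_2 → C_1 maps a triangle to the signed sum of its edges. For instance
  ∂[2,3,6] = [3,6] − [2,6] + [2,3],
  ∂[1,4,5] = [4,5] − [1,5] + [1,4].
As a 12×8 matrix over Z this has rank 7, with invariant factors (1,1,1,1,1,1,1).

Reading off H_k = ker ∂_k / im ∂_{k+1}:

  H_0: rank C_0 − rank ∂_1 = 6 − 5 = 1, and the invariant factors of ∂_1 are all 1, so H_0 ≅ Z.
  H_1: rank ker ∂_1 − rank ∂_2 = (12 − 5) − 7 = 0, and the invariant factors of ∂_2 are all 1, so H_1 ≅ 0.
  H_2: rank ker ∂_2 − rank ∂_3 = (8 − 7) − 0 = 1, and there is no ∂_3, so H_2 ≅ Z.

Hence the Betti numbers are b_0 = 1, b_1 = 0, b_2 = 1.

b_0 = 1, b_1 = 0, b_2 = 1.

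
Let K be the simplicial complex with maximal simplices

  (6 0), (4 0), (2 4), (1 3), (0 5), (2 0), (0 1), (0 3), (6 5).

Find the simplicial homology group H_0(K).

Fix the vertex order 0 < 1 < 2 < 3 < 4 < 5 < 6 and write every simplex with vertices in increasing order. Then dim K = 1 and the simplices of K are:

  0-simplices (7): [0], [1], [2], [3], [4], [5], [6]
  1-simplices (9): [0,1], [0,2], [0,3], [0,4], [0,5], [0,6], [1,3], [2,4], [5,6]

so the chain groups are C_0 ≅ Z^7, C_1 ≅ Z^9.

Boundary ∂_1: C_1 → C_0 maps an edge to its endpoints' difference, ∂[p,q] = q − p.
The resulting 7×9 matrix has rank 6, and its Smith normal form has invariant factors (1,1,1,1,1,1).

Computing H_k = (kernel of ∂_k) / (image of ∂_{k+1}):

  H_0: rank C_0 − rank ∂_1 = 7 − 6 = 1, and the invariant factors of ∂_1 are all 1, so H_0 ≅ Z.

H_0 = Z.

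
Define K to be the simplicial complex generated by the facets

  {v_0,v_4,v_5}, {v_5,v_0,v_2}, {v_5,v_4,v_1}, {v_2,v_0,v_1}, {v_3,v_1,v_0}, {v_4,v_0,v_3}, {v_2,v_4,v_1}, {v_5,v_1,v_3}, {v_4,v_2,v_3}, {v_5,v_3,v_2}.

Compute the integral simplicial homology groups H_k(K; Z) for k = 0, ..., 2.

H_0 = Z,  H_1 = Z/2,  H_2 = 0.

We work with the vertex ordering v_0 < v_1 < v_2 < v_3 < v_4 < v_5. The simplices of K, each written with vertices in increasing order, are:

  0-simplices (6): [v_0], [v_1], [v_2], [v_3], [v_4], [v_5]
  1-simplices (15): (15 of them)
  2-simplices (10): [v_0,v_1,v_2], [v_0,v_1,v_3], [v_0,v_2,v_5], [v_0,v_3,v_4], [v_0,v_4,v_5], [v_1,v_2,v_4], [v_1,v_3,v_5], [v_1,v_4,v_5], [v_2,v_3,v_4], [v_2,v_3,v_5]

so the chain groups are C_0 ≅ Z^6, C_1 ≅ Z^15, C_2 ≅ Z^10.

The boundary map ∂_1: C_1 → C_0 sends each edge [p,q] (with p < q) to q − p.
The resulting 6×15 matrix has rank 5, and its Smith normal form has invariant factors (1,1,1,1,1).

The boundary map ∂_2: C_2 → C_1 sends each 2-simplex [p,q,r] to [q,r] − [p,r] + [p,q]. For instance
  ∂[v_1,v_2,v_4] = [v_2,v_4] − [v_1,v_4] + [v_1,v_2],
  ∂[v_0,v_3,v_4] = [v_3,v_4] − [v_0,v_4] + [v_0,v_3].
This gives a 15×10 integer matrix of rank 10; reducing to Smith normal form yields diagonal entries (1,1,1,1,1,1,1,1,1,2).

From H_k ≅ ker(∂_k) / im(∂_{k+1}) we obtain:

  H_0: rank C_0 − rank ∂_1 = 6 − 5 = 1, and the invariant factors of ∂_1 are all 1, so H_0 = Z.
  H_1: rank ker ∂_1 − rank ∂_2 = (15 − 5) − 10 = 0, and ∂_2 has invariant factor 2 > 1, so H_1 = Z/2.
  H_2: rank ker ∂_2 − rank ∂_3 = (10 − 10) − 0 = 0, and there is no ∂_3, so H_2 = 0.

As a check, the Euler characteristic is 6 − 15 + 10 = 1, which agrees with 1 − 0 + 0 = 1.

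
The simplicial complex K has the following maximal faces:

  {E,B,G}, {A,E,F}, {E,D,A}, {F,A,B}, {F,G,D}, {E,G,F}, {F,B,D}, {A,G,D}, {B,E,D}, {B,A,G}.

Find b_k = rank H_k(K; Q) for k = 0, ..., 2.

b_0 = 1, b_1 = 0, b_2 = 0.

We work with the vertex ordering A < B < D < E < F < G. The simplices of K, each written with vertices in increasing order, are:

  0-simplices (6): A, B, D, E, F, G
  1-simplices (15): AB, AD, AE, AF, AG, BD, BE, BF, BG, DE, DF, DG, EF, EG, FG
  2-simplices (10): ABF, ABG, ADE, ADG, AEF, BDE, BDF, BEG, DFG, EFG

Hence C_0 ≅ Z^6, C_1 ≅ Z^15, C_2 ≅ Z^10.

The boundary map ∂_1: C_1 → C_0 sends each edge [p,q] (with p < q) to q − p. For instance
  ∂EF = F − E.
As a 6×15 matrix over Z this has rank 5, with invariant factors (1,1,1,1,1).

Boundary ∂_2: C_2 → C_1 acts by ∂[p,q,r] = [q,r] − [p,r] + [p,q]. For instance
  ∂ADE = DE − AE + AD,
  ∂AEF = EF − AF + AE.
As a 15×10 matrix over Z this has rank 10, with invariant factors (1,1,1,1,1,1,1,1,1,2).

Computing H_k = (kernel of ∂_k) / (image of ∂_{k+1}):

  H_0: rank C_0 − rank ∂_1 = 6 − 5 = 1, and the invariant factors of ∂_1 are all 1, so H_0 = Z.
  H_1: rank ker ∂_1 − rank ∂_2 = (15 − 5) − 10 = 0, and ∂_2 has invariant factor 2 > 1, so H_1 = Z/2.
  H_2: rank ker ∂_2 − rank ∂_3 = (10 − 10) − 0 = 0, and there is no ∂_3, so H_2 = 0.

(K is a triangulation of the real projective plane RP^2.)

Hence the Betti numbers are b_0 = 1, b_1 = 0, b_2 = 0.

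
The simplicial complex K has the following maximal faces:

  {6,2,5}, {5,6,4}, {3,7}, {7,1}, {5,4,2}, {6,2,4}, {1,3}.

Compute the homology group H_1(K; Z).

H_1 = Z.

Fix the vertex order 1 < 2 < 3 < 4 < 5 < 6 < 7 and write every simplex with vertices in increasing order. Then dim K = 2 and the simplices of K are:

  0-simplices (7): [1], [2], [3], [4], [5], [6], [7]
  1-simplices (9): [1,3], [1,7], [2,4], [2,5], [2,6], [3,7], [4,5], [4,6], [5,6]
  2-simplices (4): [2,4,5], [2,4,6], [2,5,6], [4,5,6]

giving chain groups C_0 ≅ Z^7, C_1 ≅ Z^9, C_2 ≅ Z^4.

The boundary map ∂_1: C_1 → C_0 maps an edge to its endpoints' difference, ∂[p,q] = q − p. For instance
  ∂[1,7] = [7] − [1].
The 7×9 boundary matrix has rank 5 and Smith normal form diag(1,1,1,1,1).

The boundary map ∂_2: C_2 → C_1 maps a triangle to the signed sum of its edges. For instance
  ∂[2,5,6] = [5,6] − [2,6] + [2,5],
  ∂[2,4,5] = [4,5] − [2,5] + [2,4].
The 9×4 boundary matrix has rank 3 and Smith normal form diag(1,1,1).

Now H_k = ker ∂_k / im ∂_{k+1}, so:

  H_1: rank ker ∂_1 − rank ∂_2 = (9 − 5) − 3 = 1, and the invariant factors of ∂_2 are all 1, so H_1 = Z.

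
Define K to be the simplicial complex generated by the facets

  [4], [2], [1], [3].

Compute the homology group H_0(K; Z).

H_0 ≅ Z^4.

Take the total order 1 < 2 < 3 < 4 on the vertex set. Then K (dimension 0) consists of the simplices:

  0-simplices (4): [1], [2], [3], [4]

Hence C_0 ≅ Z^4.

Now H_k = ker ∂_k / im ∂_{k+1}, so:

  H_0: rank C_0 − rank ∂_1 = 4 − 0 = 4, and there is no ∂_1, so H_0 ≅ Z^4.

(K is a triangulation of a set of 4 points.)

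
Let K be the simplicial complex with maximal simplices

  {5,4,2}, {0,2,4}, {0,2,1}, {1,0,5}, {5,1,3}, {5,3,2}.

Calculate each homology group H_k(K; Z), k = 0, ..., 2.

H_0 = Z,  H_1 = Z,  H_2 = 0.

We work with the vertex ordering 0 < 1 < 2 < 3 < 4 < 5. The simplices of K, each written with vertices in increasing order, are:

  0-simplices (6): [0], [1], [2], [3], [4], [5]
  1-simplices (12): [0,1], [0,2], [0,4], [0,5], [1,2], [1,3], [1,5], [2,3], [2,4], [2,5], [3,5], [4,5]
  2-simplices (6): [0,1,2], [0,1,5], [0,2,4], [1,3,5], [2,3,5], [2,4,5]

Hence C_0 ≅ Z^6, C_1 ≅ Z^12, C_2 ≅ Z^6.

∂_1: C_1 → C_0 is given by ∂[p,q] = [q] − [p]. For instance
  ∂[2,5] = [5] − [2].
As a 6×12 matrix over Z this has rank 5, with invariant factors (1,1,1,1,1).

∂_2: C_2 → C_1 sends each 2-simplex [p,q,r] to [q,r] − [p,r] + [p,q]. For instance
  ∂[0,2,4] = [2,4] − [0,4] + [0,2],
  ∂[0,1,5] = [1,5] − [0,5] + [0,1].
As a 12×6 matrix over Z this has rank 6, with invariant factors (1,1,1,1,1,1).

Computing H_k = (kernel of ∂_k) / (image of ∂_{k+1}):

  H_0: rank C_0 − rank ∂_1 = 6 − 5 = 1, and the invariant factors of ∂_1 are all 1, so H_0 ≅ Z.
  H_1: rank ker ∂_1 − rank ∂_2 = (12 − 5) − 6 = 1, and the invariant factors of ∂_2 are all 1, so H_1 ≅ Z.
  H_2: rank ker ∂_2 − rank ∂_3 = (6 − 6) − 0 = 0, and there is no ∂_3, so H_2 ≅ 0.

As a check, the Euler characteristic is 6 − 12 + 6 = 0, which agrees with 1 − 1 + 0 = 0.
(K is a triangulation of the cylinder S^1 x I.)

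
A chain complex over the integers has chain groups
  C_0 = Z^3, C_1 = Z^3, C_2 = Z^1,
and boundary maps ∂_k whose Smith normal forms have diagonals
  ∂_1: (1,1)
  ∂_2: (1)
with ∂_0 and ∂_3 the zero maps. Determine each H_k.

H_0 ≅ Z,  H_1 = 0,  H_2 = 0.

H_0: b_0 = 3 − 0 − 2 = 1; torsion from ∂_1 factors > 1: none. So H_0 ≅ Z.
H_1: b_1 = 3 − 2 − 1 = 0; torsion from ∂_2 factors > 1: none. So H_1 ≅ 0.
H_2: b_2 = 1 − 1 − 0 = 0; torsion from ∂_3 factors > 1: none. So H_2 ≅ 0.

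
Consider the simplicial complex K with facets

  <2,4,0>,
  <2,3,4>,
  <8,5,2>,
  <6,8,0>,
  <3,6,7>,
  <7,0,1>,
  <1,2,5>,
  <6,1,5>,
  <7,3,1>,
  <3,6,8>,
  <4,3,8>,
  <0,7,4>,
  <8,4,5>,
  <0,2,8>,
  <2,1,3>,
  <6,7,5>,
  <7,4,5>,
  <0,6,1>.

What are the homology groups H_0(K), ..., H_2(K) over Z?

H_0 ≅ Z,  H_1 ≅ Z ⊕ Z/2,  H_2 = 0.

Order the vertices as 0 < 1 < 2 < 3 < 4 < 5 < 6 < 7 < 8. Listing each simplex with vertices in this order, K has dimension 2 with simplices:

  0-simplices (9): [0], [1], [2], [3], [4], [5], [6], [7], [8]
  1-simplices (27): (27 of them)
  2-simplices (18): [0,1,6], [0,1,7], [0,2,4], [0,2,8], [0,4,7], [0,6,8], [1,2,3], [1,2,5], [1,3,7], [1,5,6], [2,3,4], [2,5,8], [3,4,8], [3,6,7], [3,6,8], [4,5,7], [4,5,8], [5,6,7]

giving chain groups C_0 ≅ Z^9, C_1 ≅ Z^27, C_2 ≅ Z^18.

The boundary map ∂_1: C_1 → C_0 sends each edge [p,q] (with p < q) to q − p.
This gives a 9×27 integer matrix of rank 8; reducing to Smith normal form yields diagonal entries (1,1,1,1,1,1,1,1).

Boundary ∂_2: C_2 → C_1 maps a triangle to the signed sum of its edges. For instance
  ∂[1,2,5] = [2,5] − [1,5] + [1,2],
  ∂[3,4,8] = [4,8] − [3,8] + [3,4].
As a 27×18 matrix over Z this has rank 18, with invariant factors (1,1,1,1,1,1,1,1,1,1,1,1,1,1,1,1,1,2).

Computing H_k = (kernel of ∂_k) / (image of ∂_{k+1}):

  H_0: rank C_0 − rank ∂_1 = 9 − 8 = 1, and the invariant factors of ∂_1 are all 1, so H_0 = Z.
  H_1: rank ker ∂_1 − rank ∂_2 = (27 − 8) − 18 = 1, and ∂_2 has invariant factor 2 > 1, so H_1 = Z ⊕ Z/2.
  H_2: rank ker ∂_2 − rank ∂_3 = (18 − 18) − 0 = 0, and there is no ∂_3, so H_2 = 0.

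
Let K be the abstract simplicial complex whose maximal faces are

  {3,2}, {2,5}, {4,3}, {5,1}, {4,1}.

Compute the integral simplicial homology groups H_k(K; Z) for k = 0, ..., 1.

Take the total order 1 < 2 < 3 < 4 < 5 on the vertex set. Then K (dimension 1) consists of the simplices:

  0-simplices (5): [1], [2], [3], [4], [5]
  1-simplices (5): [1,4], [1,5], [2,3], [2,5], [3,4]

Hence C_0 ≅ Z^5, C_1 ≅ Z^5.

∂_1: C_1 → C_0 sends each edge [p,q] (with p < q) to q − p.
This gives a 5×5 integer matrix of rank 4; reducing to Smith normal form yields diagonal entries (1,1,1,1).

Reading off H_k = ker ∂_k / im ∂_{k+1}:

  H_0: rank C_0 − rank ∂_1 = 5 − 4 = 1, and the invariant factors of ∂_1 are all 1, so H_0 = Z.
  H_1: rank ker ∂_1 − rank ∂_2 = (5 − 4) − 0 = 1, and there is no ∂_2, so H_1 = Z.

As a check, the Euler characteristic is 5 − 5 = 0, which agrees with 1 − 1 = 0.
(K is a triangulation of the circle S^1.)

H_0 = Z,  H_1 = Z.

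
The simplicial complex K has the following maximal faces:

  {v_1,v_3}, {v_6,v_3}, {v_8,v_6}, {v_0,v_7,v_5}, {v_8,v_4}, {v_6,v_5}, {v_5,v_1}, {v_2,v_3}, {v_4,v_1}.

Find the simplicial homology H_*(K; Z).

H_0 = Z,  H_1 = Z^2,  H_2 = 0.

Order the vertices as v_0 < v_1 < v_2 < v_3 < v_4 < v_5 < v_6 < v_7 < v_8. Listing each simplex with vertices in this order, K has dimension 2 with simplices:

  0-simplices (9): [v_0], [v_1], [v_2], [v_3], [v_4], [v_5], [v_6], [v_7], [v_8]
  1-simplices (11): [v_0,v_5], [v_0,v_7], [v_1,v_3], [v_1,v_4], [v_1,v_5], [v_2,v_3], [v_3,v_6], [v_4,v_8], [v_5,v_6], [v_5,v_7], [v_6,v_8]
  2-simplices (1): [v_0,v_5,v_7]

Hence C_0 ≅ Z^9, C_1 ≅ Z^11, C_2 ≅ Z^1.

The boundary map ∂_1: C_1 → C_0 maps an edge to its endpoints' difference, ∂[p,q] = q − p.
The 9×11 boundary matrix has rank 8 and Smith normal form diag(1,1,1,1,1,1,1,1).

The boundary map ∂_2: C_2 → C_1 acts by ∂[p,q,r] = [q,r] − [p,r] + [p,q]. For instance
  ∂[v_0,v_5,v_7] = [v_5,v_7] − [v_0,v_7] + [v_0,v_5].
The resulting 11×1 matrix has rank 1, and its Smith normal form has invariant factors (1).

Reading off H_k = ker ∂_k / im ∂_{k+1}:

  H_0: rank C_0 − rank ∂_1 = 9 − 8 = 1, and the invariant factors of ∂_1 are all 1, so H_0 = Z.
  H_1: rank ker ∂_1 − rank ∂_2 = (11 − 8) − 1 = 2, and the invariant factors of ∂_2 are all 1, so H_1 = Z^2.
  H_2: rank ker ∂_2 − rank ∂_3 = (1 − 1) − 0 = 0, and there is no ∂_3, so H_2 = 0.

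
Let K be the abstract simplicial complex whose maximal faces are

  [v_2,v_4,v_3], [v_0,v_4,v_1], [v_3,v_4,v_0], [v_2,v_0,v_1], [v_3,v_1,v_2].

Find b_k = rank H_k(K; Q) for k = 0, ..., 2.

b_0 = 1, b_1 = 1, b_2 = 0.

Fix the vertex order v_0 < v_1 < v_2 < v_3 < v_4 and write every simplex with vertices in increasing order. Then dim K = 2 and the simplices of K are:

  0-simplices (5): [v_0], [v_1], [v_2], [v_3], [v_4]
  1-simplices (10): [v_0,v_1], [v_0,v_2], [v_0,v_3], [v_0,v_4], [v_1,v_2], [v_1,v_3], [v_1,v_4], [v_2,v_3], [v_2,v_4], [v_3,v_4]
  2-simplices (5): [v_0,v_1,v_2], [v_0,v_1,v_4], [v_0,v_3,v_4], [v_1,v_2,v_3], [v_2,v_3,v_4]

so the chain groups are C_0 ≅ Z^5, C_1 ≅ Z^10, C_2 ≅ Z^5.

∂_1: C_1 → C_0 sends each edge [p,q] (with p < q) to q − p. For instance
  ∂[v_0,v_4] = [v_4] − [v_0].
This gives a 5×10 integer matrix of rank 4; reducing to Smith normal form yields diagonal entries (1,1,1,1).

The boundary map ∂_2: C_2 → C_1 sends each 2-simplex [p,q,r] to [q,r] − [p,r] + [p,q]. For instance
  ∂[v_0,v_3,v_4] = [v_3,v_4] − [v_0,v_4] + [v_0,v_3],
  ∂[v_0,v_1,v_2] = [v_1,v_2] − [v_0,v_2] + [v_0,v_1].
This gives a 10×5 integer matrix of rank 5; reducing to Smith normal form yields diagonal entries (1,1,1,1,1).

Reading off H_k = ker ∂_k / im ∂_{k+1}:

  H_0: rank C_0 − rank ∂_1 = 5 − 4 = 1, and the invariant factors of ∂_1 are all 1, so H_0 ≅ Z.
  H_1: rank ker ∂_1 − rank ∂_2 = (10 − 4) − 5 = 1, and the invariant factors of ∂_2 are all 1, so H_1 ≅ Z.
  H_2: rank ker ∂_2 − rank ∂_3 = (5 − 5) − 0 = 0, and there is no ∂_3, so H_2 ≅ 0.

Hence the Betti numbers are b_0 = 1, b_1 = 1, b_2 = 0.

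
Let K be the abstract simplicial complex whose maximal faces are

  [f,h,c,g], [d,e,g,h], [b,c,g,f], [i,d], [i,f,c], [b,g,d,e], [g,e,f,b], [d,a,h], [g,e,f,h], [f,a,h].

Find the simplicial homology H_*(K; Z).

H_0 = Z,  H_1 = Z,  H_2 = 0,  H_3 = 0.

Fix the vertex order a < b < c < d < e < f < g < h < i and write every simplex with vertices in increasing order. Then dim K = 3 and the simplices of K are:

  0-simplices (9): a, b, c, d, e, f, g, h, i
  1-simplices (23): ad, af, ah, bc, bd, be, bf, bg, cf, cg, ch, ci, de, dg, dh, di, ef, eg, eh, fg, fh, fi, gh
  2-simplices (20): adh, afh, bcf, bcg, bde, bdg, bef, beg, bfg, cfg, cfh, cfi, cgh, deg, deh, dgh, efg, efh, egh, fgh
  3-simplices (6): bcfg, bdeg, befg, cfgh, degh, efgh

so the chain groups are C_0 ≅ Z^9, C_1 ≅ Z^23, C_2 ≅ Z^20, C_3 ≅ Z^6.

Boundary ∂_1: C_1 → C_0 sends each edge [p,q] (with p < q) to q − p.
This gives a 9×23 integer matrix of rank 8; reducing to Smith normal form yields diagonal entries (1,1,1,1,1,1,1,1).

∂_2: C_2 → C_1 sends each 2-simplex [p,q,r] to [q,r] − [p,r] + [p,q]. For instance
  ∂cfg = fg − cg + cf,
  ∂deg = eg − dg + de.
This gives a 23×20 integer matrix of rank 14; reducing to Smith normal form yields diagonal entries (1,1,1,1,1,1,1,1,1,1,1,1,1,1).

∂_3: C_3 → C_2 sends each 3-simplex σ to the alternating sum Σ_i (−1)^i (σ with its i-th vertex removed). For instance
  ∂bcfg = cfg − bfg + bcg − bcf,
  ∂efgh = fgh − egh + efh − efg.
As a 20×6 matrix over Z this has rank 6, with invariant factors (1,1,1,1,1,1).

Reading off H_k = ker ∂_k / im ∂_{k+1}:

  H_0: rank C_0 − rank ∂_1 = 9 − 8 = 1, and the invariant factors of ∂_1 are all 1, so H_0 ≅ Z.
  H_1: rank ker ∂_1 − rank ∂_2 = (23 − 8) − 14 = 1, and the invariant factors of ∂_2 are all 1, so H_1 ≅ Z.
  H_2: rank ker ∂_2 − rank ∂_3 = (20 − 14) − 6 = 0, and the invariant factors of ∂_3 are all 1, so H_2 ≅ 0.
  H_3: rank ker ∂_3 − rank ∂_4 = (6 − 6) − 0 = 0, and there is no ∂_4, so H_3 ≅ 0.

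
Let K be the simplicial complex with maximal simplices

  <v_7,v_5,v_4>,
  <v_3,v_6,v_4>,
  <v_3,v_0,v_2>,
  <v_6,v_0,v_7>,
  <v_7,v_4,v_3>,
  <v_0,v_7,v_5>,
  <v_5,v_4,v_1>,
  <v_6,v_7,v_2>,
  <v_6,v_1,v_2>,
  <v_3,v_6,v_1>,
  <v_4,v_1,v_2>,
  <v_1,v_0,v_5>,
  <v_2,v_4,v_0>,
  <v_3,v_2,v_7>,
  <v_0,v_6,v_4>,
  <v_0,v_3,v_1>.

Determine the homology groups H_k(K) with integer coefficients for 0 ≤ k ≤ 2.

Order the vertices as v_0 < v_1 < v_2 < v_3 < v_4 < v_5 < v_6 < v_7. Listing each simplex with vertices in this order, K has dimension 2 with simplices:

  0-simplices (8): [v_0], [v_1], [v_2], [v_3], [v_4], [v_5], [v_6], [v_7]
  1-simplices (24): (24 of them)
  2-simplices (16): (16 of them)

Hence C_0 ≅ Z^8, C_1 ≅ Z^24, C_2 ≅ Z^16.

Boundary ∂_1: C_1 → C_0 is given by ∂[p,q] = [q] − [p].
As a 8×24 matrix over Z this has rank 7, with invariant factors (1,1,1,1,1,1,1).

The boundary map ∂_2: C_2 → C_1 maps a triangle to the signed sum of its edges. For instance
  ∂[v_4,v_5,v_7] = [v_5,v_7] − [v_4,v_7] + [v_4,v_5],
  ∂[v_0,v_1,v_3] = [v_1,v_3] − [v_0,v_3] + [v_0,v_1].
The 24×16 boundary matrix has rank 15 and Smith normal form diag(1,1,1,1,1,1,1,1,1,1,1,1,1,1,1).

From H_k ≅ ker(∂_k) / im(∂_{k+1}) we obtain:

  H_0: rank C_0 − rank ∂_1 = 8 − 7 = 1, and the invariant factors of ∂_1 are all 1, so H_0 = Z.
  H_1: rank ker ∂_1 − rank ∂_2 = (24 − 7) − 15 = 2, and the invariant factors of ∂_2 are all 1, so H_1 = Z^2.
  H_2: rank ker ∂_2 − rank ∂_3 = (16 − 15) − 0 = 1, and there is no ∂_3, so H_2 = Z.

(K is a triangulation of the torus T^2.)

H_0 ≅ Z,  H_1 ≅ Z^2,  H_2 ≅ Z.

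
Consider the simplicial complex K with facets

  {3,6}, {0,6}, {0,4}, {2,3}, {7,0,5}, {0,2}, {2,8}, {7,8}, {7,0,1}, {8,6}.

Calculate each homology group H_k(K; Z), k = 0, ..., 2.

Take the total order 0 < 1 < 2 < 3 < 4 < 5 < 6 < 7 < 8 on the vertex set. Then K (dimension 2) consists of the simplices:

  0-simplices (9): [0], [1], [2], [3], [4], [5], [6], [7], [8]
  1-simplices (13): [0,1], [0,2], [0,4], [0,5], [0,6], [0,7], [1,7], [2,3], [2,8], [3,6], [5,7], [6,8], [7,8]
  2-simplices (2): [0,1,7], [0,5,7]

Hence C_0 ≅ Z^9, C_1 ≅ Z^13, C_2 ≅ Z^2.

Boundary ∂_1: C_1 → C_0 maps an edge to its endpoints' difference, ∂[p,q] = q − p.
The resulting 9×13 matrix has rank 8, and its Smith normal form has invariant factors (1,1,1,1,1,1,1,1).

∂_2: C_2 → C_1 maps a triangle to the signed sum of its edges. For instance
  ∂[0,5,7] = [5,7] − [0,7] + [0,5],
  ∂[0,1,7] = [1,7] − [0,7] + [0,1].
This gives a 13×2 integer matrix of rank 2; reducing to Smith normal form yields diagonal entries (1,1).

From H_k ≅ ker(∂_k) / im(∂_{k+1}) we obtain:

  H_0: rank C_0 − rank ∂_1 = 9 − 8 = 1, and the invariant factors of ∂_1 are all 1, so H_0 = Z.
  H_1: rank ker ∂_1 − rank ∂_2 = (13 − 8) − 2 = 3, and the invariant factors of ∂_2 are all 1, so H_1 = Z^3.
  H_2: rank ker ∂_2 − rank ∂_3 = (2 − 2) − 0 = 0, and there is no ∂_3, so H_2 = 0.

H_0 = Z,  H_1 = Z^3,  H_2 = 0.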